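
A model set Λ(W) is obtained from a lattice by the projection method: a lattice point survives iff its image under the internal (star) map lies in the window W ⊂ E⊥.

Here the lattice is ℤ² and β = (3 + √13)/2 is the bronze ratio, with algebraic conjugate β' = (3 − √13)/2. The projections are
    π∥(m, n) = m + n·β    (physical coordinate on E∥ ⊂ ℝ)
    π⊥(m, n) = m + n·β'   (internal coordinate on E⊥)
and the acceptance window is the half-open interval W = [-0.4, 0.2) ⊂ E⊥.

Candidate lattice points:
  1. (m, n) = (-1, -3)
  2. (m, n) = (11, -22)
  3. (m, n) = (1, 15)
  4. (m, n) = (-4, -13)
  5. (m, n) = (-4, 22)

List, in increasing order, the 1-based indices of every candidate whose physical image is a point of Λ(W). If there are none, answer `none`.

Compute β' = (3−√13)/2 = -0.302776, so π⊥(m,n) = m -0.302776·n.
candidate 1: (m,n)=(-1,-3) → π∥ = -1-3·β ≈ -10.908327, π⊥ = -1-3·β' ≈ -0.091673 ∈ [-0.4, 0.2) ⇒ IN Λ
candidate 2: (m,n)=(11,-22) → π∥ = 11-22·β ≈ -61.661064, π⊥ = 11-22·β' ≈ 17.661064 ∉ [-0.4, 0.2) ⇒ out
candidate 3: (m,n)=(1,15) → π∥ = 1+15·β ≈ 50.541635, π⊥ = 1+15·β' ≈ -3.541635 ∉ [-0.4, 0.2) ⇒ out
candidate 4: (m,n)=(-4,-13) → π∥ = -4-13·β ≈ -46.936083, π⊥ = -4-13·β' ≈ -0.063917 ∈ [-0.4, 0.2) ⇒ IN Λ
candidate 5: (m,n)=(-4,22) → π∥ = -4+22·β ≈ 68.661064, π⊥ = -4+22·β' ≈ -10.661064 ∉ [-0.4, 0.2) ⇒ out

1, 4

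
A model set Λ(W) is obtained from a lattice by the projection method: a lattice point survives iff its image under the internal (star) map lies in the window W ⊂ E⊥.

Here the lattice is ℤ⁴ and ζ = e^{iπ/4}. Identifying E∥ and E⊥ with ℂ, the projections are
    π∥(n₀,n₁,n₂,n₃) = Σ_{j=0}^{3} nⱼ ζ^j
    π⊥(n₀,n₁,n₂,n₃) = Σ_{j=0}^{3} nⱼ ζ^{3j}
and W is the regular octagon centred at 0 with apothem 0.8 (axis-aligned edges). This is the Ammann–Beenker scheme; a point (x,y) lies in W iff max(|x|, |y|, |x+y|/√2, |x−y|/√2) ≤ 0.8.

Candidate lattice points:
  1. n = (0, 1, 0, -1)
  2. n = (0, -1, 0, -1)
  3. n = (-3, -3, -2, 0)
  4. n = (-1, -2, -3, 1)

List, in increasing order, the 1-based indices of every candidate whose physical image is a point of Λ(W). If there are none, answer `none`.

none

π⊥(n) = n₀ + n₁ζ³ + n₂ζ⁶ + n₃ζ⁹ where ζ = e^{iπ/4}.
#1 (0, 1, 0, -1): internal (-1.4142, 0.0000); octagon support 1.4142 vs apothem 0.8 → ∉ W
#2 (0, -1, 0, -1): internal (0.0000, -1.4142); octagon support 1.4142 vs apothem 0.8 → ∉ W
#3 (-3, -3, -2, 0): internal (-0.8787, -0.1213); octagon support 0.8787 vs apothem 0.8 → ∉ W
#4 (-1, -2, -3, 1): internal (1.1213, 2.2929); octagon support 2.4142 vs apothem 0.8 → ∉ W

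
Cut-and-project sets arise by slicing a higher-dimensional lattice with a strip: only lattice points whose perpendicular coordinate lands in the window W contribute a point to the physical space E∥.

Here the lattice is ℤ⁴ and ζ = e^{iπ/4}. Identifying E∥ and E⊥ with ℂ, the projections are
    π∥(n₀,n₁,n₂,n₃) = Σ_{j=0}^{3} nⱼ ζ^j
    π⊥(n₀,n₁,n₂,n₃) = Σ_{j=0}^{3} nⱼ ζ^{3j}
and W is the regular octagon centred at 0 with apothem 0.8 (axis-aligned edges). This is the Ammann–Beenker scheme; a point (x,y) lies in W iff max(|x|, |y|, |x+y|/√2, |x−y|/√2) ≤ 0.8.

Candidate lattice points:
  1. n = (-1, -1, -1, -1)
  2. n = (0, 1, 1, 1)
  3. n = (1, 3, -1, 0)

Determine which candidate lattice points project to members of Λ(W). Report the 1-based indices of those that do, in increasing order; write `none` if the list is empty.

2

Internal map: ζ^{3j} for j=0..3 gives (1,0), (−√2/2,√2/2), (0,−1), (√2/2,√2/2).
#1 (-1, -1, -1, -1): internal (-1.0000, -0.4142); octagon support 1.0000 vs apothem 0.8 → ∉ W
#2 (0, 1, 1, 1): internal (0.0000, 0.4142); octagon support 0.4142 vs apothem 0.8 → ∈ W
#3 (1, 3, -1, 0): internal (-1.1213, 3.1213); octagon support 3.1213 vs apothem 0.8 → ∉ W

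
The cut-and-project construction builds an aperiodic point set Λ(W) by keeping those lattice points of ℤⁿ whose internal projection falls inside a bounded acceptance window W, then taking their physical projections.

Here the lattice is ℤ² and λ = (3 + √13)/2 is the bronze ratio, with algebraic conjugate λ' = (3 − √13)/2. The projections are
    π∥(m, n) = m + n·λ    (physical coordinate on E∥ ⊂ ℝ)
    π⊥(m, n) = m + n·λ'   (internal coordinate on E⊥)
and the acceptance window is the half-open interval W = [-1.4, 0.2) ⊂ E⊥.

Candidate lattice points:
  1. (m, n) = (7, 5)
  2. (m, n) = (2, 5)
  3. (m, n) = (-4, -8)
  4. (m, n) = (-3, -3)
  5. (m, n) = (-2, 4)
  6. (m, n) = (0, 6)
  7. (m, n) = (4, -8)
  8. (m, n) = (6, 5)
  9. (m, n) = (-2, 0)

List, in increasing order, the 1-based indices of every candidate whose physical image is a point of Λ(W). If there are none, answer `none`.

none

Compute λ' = (3−√13)/2 = -0.3028, so π⊥(m,n) = m -0.3028·n.
[1] lift (7,5): star map gives 5.4861; window check -1.4 ≤ 5.4861 < 0.2 is false → out
[2] lift (2,5): star map gives 0.4861; window check -1.4 ≤ 0.4861 < 0.2 is false → out
[3] lift (-4,-8): star map gives -1.5778; window check -1.4 ≤ -1.5778 < 0.2 is false → out
[4] lift (-3,-3): star map gives -2.0917; window check -1.4 ≤ -2.0917 < 0.2 is false → out
[5] lift (-2,4): star map gives -3.2111; window check -1.4 ≤ -3.2111 < 0.2 is false → out
[6] lift (0,6): star map gives -1.8167; window check -1.4 ≤ -1.8167 < 0.2 is false → out
[7] lift (4,-8): star map gives 6.4222; window check -1.4 ≤ 6.4222 < 0.2 is false → out
[8] lift (6,5): star map gives 4.4861; window check -1.4 ≤ 4.4861 < 0.2 is false → out
[9] lift (-2,0): star map gives -2.0000; window check -1.4 ≤ -2.0000 < 0.2 is false → out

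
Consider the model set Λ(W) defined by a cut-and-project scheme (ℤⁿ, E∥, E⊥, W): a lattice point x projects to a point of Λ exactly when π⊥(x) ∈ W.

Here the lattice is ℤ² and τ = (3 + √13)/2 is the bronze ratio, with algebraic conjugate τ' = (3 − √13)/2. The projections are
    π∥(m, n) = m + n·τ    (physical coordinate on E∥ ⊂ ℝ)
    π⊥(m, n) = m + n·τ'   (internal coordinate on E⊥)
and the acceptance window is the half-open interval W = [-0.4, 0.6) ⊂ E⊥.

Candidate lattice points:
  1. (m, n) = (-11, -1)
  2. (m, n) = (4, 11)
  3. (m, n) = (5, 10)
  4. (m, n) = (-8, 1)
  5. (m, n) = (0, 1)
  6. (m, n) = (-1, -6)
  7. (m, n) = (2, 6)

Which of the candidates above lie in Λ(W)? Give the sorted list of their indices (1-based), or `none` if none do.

5, 7

Compute τ' = (3−√13)/2 = -0.30278, so π⊥(m,n) = m -0.30278·n.
candidate 1: (m,n)=(-11,-1) → π∥ = -11-1·τ ≈ -14.30278, π⊥ = -11-1·τ' ≈ -10.69722 ∉ [-0.4, 0.6) ⇒ out
candidate 2: (m,n)=(4,11) → π∥ = 4+11·τ ≈ 40.33053, π⊥ = 4+11·τ' ≈ 0.66947 ∉ [-0.4, 0.6) ⇒ out
candidate 3: (m,n)=(5,10) → π∥ = 5+10·τ ≈ 38.02776, π⊥ = 5+10·τ' ≈ 1.97224 ∉ [-0.4, 0.6) ⇒ out
candidate 4: (m,n)=(-8,1) → π∥ = -8+1·τ ≈ -4.69722, π⊥ = -8+1·τ' ≈ -8.30278 ∉ [-0.4, 0.6) ⇒ out
candidate 5: (m,n)=(0,1) → π∥ = 0+1·τ ≈ 3.30278, π⊥ = 0+1·τ' ≈ -0.30278 ∈ [-0.4, 0.6) ⇒ IN Λ
candidate 6: (m,n)=(-1,-6) → π∥ = -1-6·τ ≈ -20.81665, π⊥ = -1-6·τ' ≈ 0.81665 ∉ [-0.4, 0.6) ⇒ out
candidate 7: (m,n)=(2,6) → π∥ = 2+6·τ ≈ 21.81665, π⊥ = 2+6·τ' ≈ 0.18335 ∈ [-0.4, 0.6) ⇒ IN Λ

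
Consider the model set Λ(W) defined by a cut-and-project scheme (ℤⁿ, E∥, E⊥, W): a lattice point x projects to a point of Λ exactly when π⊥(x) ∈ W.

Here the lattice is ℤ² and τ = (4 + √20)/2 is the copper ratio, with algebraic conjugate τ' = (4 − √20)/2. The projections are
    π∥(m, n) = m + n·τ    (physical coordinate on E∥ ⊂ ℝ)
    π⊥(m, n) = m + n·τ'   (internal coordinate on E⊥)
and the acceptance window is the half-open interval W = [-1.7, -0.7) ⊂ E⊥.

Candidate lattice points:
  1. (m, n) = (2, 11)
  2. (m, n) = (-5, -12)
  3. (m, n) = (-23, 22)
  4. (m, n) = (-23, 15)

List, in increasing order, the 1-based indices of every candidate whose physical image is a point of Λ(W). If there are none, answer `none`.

none

τ' = (4−√20)/2 ≈ -0.236068.
candidate 1: (m,n)=(2,11) → π∥ = 2+11·τ ≈ 48.596748, π⊥ = 2+11·τ' ≈ -0.596748 ∉ [-1.7, -0.7) ⇒ out
candidate 2: (m,n)=(-5,-12) → π∥ = -5-12·τ ≈ -55.832816, π⊥ = -5-12·τ' ≈ -2.167184 ∉ [-1.7, -0.7) ⇒ out
candidate 3: (m,n)=(-23,22) → π∥ = -23+22·τ ≈ 70.193496, π⊥ = -23+22·τ' ≈ -28.193496 ∉ [-1.7, -0.7) ⇒ out
candidate 4: (m,n)=(-23,15) → π∥ = -23+15·τ ≈ 40.541020, π⊥ = -23+15·τ' ≈ -26.541020 ∉ [-1.7, -0.7) ⇒ out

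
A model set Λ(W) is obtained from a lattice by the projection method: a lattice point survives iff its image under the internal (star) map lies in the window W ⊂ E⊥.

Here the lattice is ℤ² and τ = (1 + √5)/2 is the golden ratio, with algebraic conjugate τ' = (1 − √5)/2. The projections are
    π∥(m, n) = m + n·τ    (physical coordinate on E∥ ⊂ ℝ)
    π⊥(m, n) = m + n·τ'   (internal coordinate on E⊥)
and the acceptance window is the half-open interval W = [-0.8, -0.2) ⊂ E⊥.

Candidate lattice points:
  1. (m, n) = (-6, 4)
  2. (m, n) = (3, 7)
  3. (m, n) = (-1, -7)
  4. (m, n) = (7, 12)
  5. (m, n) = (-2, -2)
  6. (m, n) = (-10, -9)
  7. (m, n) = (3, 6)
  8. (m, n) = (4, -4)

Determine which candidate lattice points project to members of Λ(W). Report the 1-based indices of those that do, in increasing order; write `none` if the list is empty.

4, 5, 7

τ' = (1−√5)/2 ≈ -0.6180.
candidate 1: (m,n)=(-6,4) → π∥ = -6+4·τ ≈ 0.4721, π⊥ = -6+4·τ' ≈ -8.4721 ∉ [-0.8, -0.2) ⇒ out
candidate 2: (m,n)=(3,7) → π∥ = 3+7·τ ≈ 14.3262, π⊥ = 3+7·τ' ≈ -1.3262 ∉ [-0.8, -0.2) ⇒ out
candidate 3: (m,n)=(-1,-7) → π∥ = -1-7·τ ≈ -12.3262, π⊥ = -1-7·τ' ≈ 3.3262 ∉ [-0.8, -0.2) ⇒ out
candidate 4: (m,n)=(7,12) → π∥ = 7+12·τ ≈ 26.4164, π⊥ = 7+12·τ' ≈ -0.4164 ∈ [-0.8, -0.2) ⇒ IN Λ
candidate 5: (m,n)=(-2,-2) → π∥ = -2-2·τ ≈ -5.2361, π⊥ = -2-2·τ' ≈ -0.7639 ∈ [-0.8, -0.2) ⇒ IN Λ
candidate 6: (m,n)=(-10,-9) → π∥ = -10-9·τ ≈ -24.5623, π⊥ = -10-9·τ' ≈ -4.4377 ∉ [-0.8, -0.2) ⇒ out
candidate 7: (m,n)=(3,6) → π∥ = 3+6·τ ≈ 12.7082, π⊥ = 3+6·τ' ≈ -0.7082 ∈ [-0.8, -0.2) ⇒ IN Λ
candidate 8: (m,n)=(4,-4) → π∥ = 4-4·τ ≈ -2.4721, π⊥ = 4-4·τ' ≈ 6.4721 ∉ [-0.8, -0.2) ⇒ out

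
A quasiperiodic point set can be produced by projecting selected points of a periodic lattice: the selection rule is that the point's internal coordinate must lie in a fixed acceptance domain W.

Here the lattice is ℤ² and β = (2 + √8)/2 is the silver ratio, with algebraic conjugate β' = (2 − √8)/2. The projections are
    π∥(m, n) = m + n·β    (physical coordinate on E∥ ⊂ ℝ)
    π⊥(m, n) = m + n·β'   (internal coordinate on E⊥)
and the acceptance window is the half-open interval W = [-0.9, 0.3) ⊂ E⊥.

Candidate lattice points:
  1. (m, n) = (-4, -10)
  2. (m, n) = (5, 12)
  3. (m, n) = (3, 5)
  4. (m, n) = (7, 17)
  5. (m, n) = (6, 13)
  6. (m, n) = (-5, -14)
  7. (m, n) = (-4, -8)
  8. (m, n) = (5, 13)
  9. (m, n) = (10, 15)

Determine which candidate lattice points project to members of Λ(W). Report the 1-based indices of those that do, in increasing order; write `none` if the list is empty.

β' = (2−√8)/2 ≈ -0.41421.
candidate 1: (m,n)=(-4,-10) → π∥ = -4-10·β ≈ -28.14214, π⊥ = -4-10·β' ≈ 0.14214 ∈ [-0.9, 0.3) ⇒ IN Λ
candidate 2: (m,n)=(5,12) → π∥ = 5+12·β ≈ 33.97056, π⊥ = 5+12·β' ≈ 0.02944 ∈ [-0.9, 0.3) ⇒ IN Λ
candidate 3: (m,n)=(3,5) → π∥ = 3+5·β ≈ 15.07107, π⊥ = 3+5·β' ≈ 0.92893 ∉ [-0.9, 0.3) ⇒ out
candidate 4: (m,n)=(7,17) → π∥ = 7+17·β ≈ 48.04163, π⊥ = 7+17·β' ≈ -0.04163 ∈ [-0.9, 0.3) ⇒ IN Λ
candidate 5: (m,n)=(6,13) → π∥ = 6+13·β ≈ 37.38478, π⊥ = 6+13·β' ≈ 0.61522 ∉ [-0.9, 0.3) ⇒ out
candidate 6: (m,n)=(-5,-14) → π∥ = -5-14·β ≈ -38.79899, π⊥ = -5-14·β' ≈ 0.79899 ∉ [-0.9, 0.3) ⇒ out
candidate 7: (m,n)=(-4,-8) → π∥ = -4-8·β ≈ -23.31371, π⊥ = -4-8·β' ≈ -0.68629 ∈ [-0.9, 0.3) ⇒ IN Λ
candidate 8: (m,n)=(5,13) → π∥ = 5+13·β ≈ 36.38478, π⊥ = 5+13·β' ≈ -0.38478 ∈ [-0.9, 0.3) ⇒ IN Λ
candidate 9: (m,n)=(10,15) → π∥ = 10+15·β ≈ 46.21320, π⊥ = 10+15·β' ≈ 3.78680 ∉ [-0.9, 0.3) ⇒ out

1, 2, 4, 7, 8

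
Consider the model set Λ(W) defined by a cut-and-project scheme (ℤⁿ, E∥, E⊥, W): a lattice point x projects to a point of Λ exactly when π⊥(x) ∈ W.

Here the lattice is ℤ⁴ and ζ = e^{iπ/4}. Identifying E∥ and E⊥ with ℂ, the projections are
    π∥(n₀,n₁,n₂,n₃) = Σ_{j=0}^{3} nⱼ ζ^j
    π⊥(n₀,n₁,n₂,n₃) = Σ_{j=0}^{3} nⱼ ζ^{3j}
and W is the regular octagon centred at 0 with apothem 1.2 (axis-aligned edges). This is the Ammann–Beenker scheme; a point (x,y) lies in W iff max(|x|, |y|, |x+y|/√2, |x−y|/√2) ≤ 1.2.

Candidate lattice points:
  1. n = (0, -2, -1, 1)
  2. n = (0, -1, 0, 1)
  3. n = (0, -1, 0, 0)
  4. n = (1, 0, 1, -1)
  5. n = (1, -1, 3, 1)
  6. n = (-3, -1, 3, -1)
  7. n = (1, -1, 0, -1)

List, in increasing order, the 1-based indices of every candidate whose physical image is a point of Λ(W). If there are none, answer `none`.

3

Internal map: ζ^{3j} for j=0..3 gives (1,0), (−√2/2,√2/2), (0,−1), (√2/2,√2/2).
#1 (0, -2, -1, 1): internal (2.1213, 0.2929); octagon support 2.1213 vs apothem 1.2 → ∉ W
#2 (0, -1, 0, 1): internal (1.4142, 0.0000); octagon support 1.4142 vs apothem 1.2 → ∉ W
#3 (0, -1, 0, 0): internal (0.7071, -0.7071); octagon support 1.0000 vs apothem 1.2 → ∈ W
#4 (1, 0, 1, -1): internal (0.2929, -1.7071); octagon support 1.7071 vs apothem 1.2 → ∉ W
#5 (1, -1, 3, 1): internal (2.4142, -3.0000); octagon support 3.8284 vs apothem 1.2 → ∉ W
#6 (-3, -1, 3, -1): internal (-3.0000, -4.4142); octagon support 5.2426 vs apothem 1.2 → ∉ W
#7 (1, -1, 0, -1): internal (1.0000, -1.4142); octagon support 1.7071 vs apothem 1.2 → ∉ W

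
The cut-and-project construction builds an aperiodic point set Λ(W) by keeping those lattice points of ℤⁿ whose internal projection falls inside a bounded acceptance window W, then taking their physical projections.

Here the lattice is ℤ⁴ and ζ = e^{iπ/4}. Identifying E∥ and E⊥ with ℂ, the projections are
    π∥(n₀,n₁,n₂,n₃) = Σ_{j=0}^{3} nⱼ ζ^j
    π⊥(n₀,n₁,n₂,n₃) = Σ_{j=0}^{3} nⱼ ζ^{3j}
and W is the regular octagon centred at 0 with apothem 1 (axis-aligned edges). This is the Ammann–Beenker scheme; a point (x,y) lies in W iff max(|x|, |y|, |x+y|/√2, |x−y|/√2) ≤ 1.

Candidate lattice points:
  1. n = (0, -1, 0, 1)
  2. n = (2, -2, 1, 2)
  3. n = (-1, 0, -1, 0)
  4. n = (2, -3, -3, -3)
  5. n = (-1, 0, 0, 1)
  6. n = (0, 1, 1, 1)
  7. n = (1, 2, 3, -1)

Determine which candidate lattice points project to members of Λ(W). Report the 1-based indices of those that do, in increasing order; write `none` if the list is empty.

π⊥(n) = n₀ + n₁ζ³ + n₂ζ⁶ + n₃ζ⁹ where ζ = e^{iπ/4}.
candidate 1: n = (0, -1, 0, 1) → π⊥ ≈ (+1.41421, +0.00000); max(|x|,|y|,|x±y|/√2) = 1.41421 > 1 ⇒ ∉ W
candidate 2: n = (2, -2, 1, 2) → π⊥ ≈ (+4.82843, -1.00000); max(|x|,|y|,|x±y|/√2) = 4.82843 > 1 ⇒ ∉ W
candidate 3: n = (-1, 0, -1, 0) → π⊥ ≈ (-1.00000, +1.00000); max(|x|,|y|,|x±y|/√2) = 1.41421 > 1 ⇒ ∉ W
candidate 4: n = (2, -3, -3, -3) → π⊥ ≈ (+2.00000, -1.24264); max(|x|,|y|,|x±y|/√2) = 2.29289 > 1 ⇒ ∉ W
candidate 5: n = (-1, 0, 0, 1) → π⊥ ≈ (-0.29289, +0.70711); max(|x|,|y|,|x±y|/√2) = 0.70711 ≤ 1 ⇒ ∈ W
candidate 6: n = (0, 1, 1, 1) → π⊥ ≈ (+0.00000, +0.41421); max(|x|,|y|,|x±y|/√2) = 0.41421 ≤ 1 ⇒ ∈ W
candidate 7: n = (1, 2, 3, -1) → π⊥ ≈ (-1.12132, -2.29289); max(|x|,|y|,|x±y|/√2) = 2.41421 > 1 ⇒ ∉ W

5, 6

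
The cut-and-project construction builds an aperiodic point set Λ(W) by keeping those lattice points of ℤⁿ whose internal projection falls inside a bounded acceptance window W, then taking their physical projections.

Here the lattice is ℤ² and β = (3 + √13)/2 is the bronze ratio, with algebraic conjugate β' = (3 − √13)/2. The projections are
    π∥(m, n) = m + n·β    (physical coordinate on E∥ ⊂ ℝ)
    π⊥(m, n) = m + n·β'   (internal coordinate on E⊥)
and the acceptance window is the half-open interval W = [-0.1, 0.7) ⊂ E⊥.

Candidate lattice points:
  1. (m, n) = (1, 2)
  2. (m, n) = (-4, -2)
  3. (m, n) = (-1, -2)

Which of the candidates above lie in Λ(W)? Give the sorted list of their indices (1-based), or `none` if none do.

Numerically β ≈ 3.3028 and β' = −1/β ≈ -0.3028.
[1] lift (1,2): star map gives 0.3944; window check -0.1 ≤ 0.3944 < 0.7 is true → IN Λ
[2] lift (-4,-2): star map gives -3.3944; window check -0.1 ≤ -3.3944 < 0.7 is false → out
[3] lift (-1,-2): star map gives -0.3944; window check -0.1 ≤ -0.3944 < 0.7 is false → out

1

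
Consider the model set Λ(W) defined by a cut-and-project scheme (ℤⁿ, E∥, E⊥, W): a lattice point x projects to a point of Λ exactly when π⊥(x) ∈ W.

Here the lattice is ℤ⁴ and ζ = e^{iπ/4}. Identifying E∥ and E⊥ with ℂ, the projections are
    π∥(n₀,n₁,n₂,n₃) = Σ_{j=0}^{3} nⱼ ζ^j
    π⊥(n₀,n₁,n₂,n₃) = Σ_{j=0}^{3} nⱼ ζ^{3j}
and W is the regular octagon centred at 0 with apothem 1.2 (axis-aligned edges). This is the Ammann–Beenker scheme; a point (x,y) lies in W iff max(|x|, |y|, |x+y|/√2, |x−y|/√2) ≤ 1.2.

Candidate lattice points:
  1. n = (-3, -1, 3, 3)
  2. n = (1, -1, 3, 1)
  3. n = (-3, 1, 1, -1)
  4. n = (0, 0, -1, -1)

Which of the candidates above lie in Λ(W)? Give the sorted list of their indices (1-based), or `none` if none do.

π⊥(n) = n₀ + n₁ζ³ + n₂ζ⁶ + n₃ζ⁹ where ζ = e^{iπ/4}.
#1 (-3, -1, 3, 3): internal (-0.1716, -1.5858); octagon support 1.5858 vs apothem 1.2 → ∉ W
#2 (1, -1, 3, 1): internal (2.4142, -3.0000); octagon support 3.8284 vs apothem 1.2 → ∉ W
#3 (-3, 1, 1, -1): internal (-4.4142, -1.0000); octagon support 4.4142 vs apothem 1.2 → ∉ W
#4 (0, 0, -1, -1): internal (-0.7071, 0.2929); octagon support 0.7071 vs apothem 1.2 → ∈ W

4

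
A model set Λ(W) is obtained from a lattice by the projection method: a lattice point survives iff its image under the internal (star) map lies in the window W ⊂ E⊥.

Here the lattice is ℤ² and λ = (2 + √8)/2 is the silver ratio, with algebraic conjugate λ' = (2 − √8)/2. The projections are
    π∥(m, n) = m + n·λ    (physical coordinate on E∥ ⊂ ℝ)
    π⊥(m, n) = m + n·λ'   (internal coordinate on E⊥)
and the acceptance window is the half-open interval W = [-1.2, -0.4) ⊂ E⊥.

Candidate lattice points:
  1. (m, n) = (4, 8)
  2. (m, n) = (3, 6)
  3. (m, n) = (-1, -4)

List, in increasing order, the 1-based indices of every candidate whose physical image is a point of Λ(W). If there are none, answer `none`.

Numerically λ ≈ 2.414214 and λ' = −1/λ ≈ -0.414214.
candidate 1: (m,n)=(4,8) → π∥ = 4+8·λ ≈ 23.313708, π⊥ = 4+8·λ' ≈ 0.686292 ∉ [-1.2, -0.4) ⇒ out
candidate 2: (m,n)=(3,6) → π∥ = 3+6·λ ≈ 17.485281, π⊥ = 3+6·λ' ≈ 0.514719 ∉ [-1.2, -0.4) ⇒ out
candidate 3: (m,n)=(-1,-4) → π∥ = -1-4·λ ≈ -10.656854, π⊥ = -1-4·λ' ≈ 0.656854 ∉ [-1.2, -0.4) ⇒ out

none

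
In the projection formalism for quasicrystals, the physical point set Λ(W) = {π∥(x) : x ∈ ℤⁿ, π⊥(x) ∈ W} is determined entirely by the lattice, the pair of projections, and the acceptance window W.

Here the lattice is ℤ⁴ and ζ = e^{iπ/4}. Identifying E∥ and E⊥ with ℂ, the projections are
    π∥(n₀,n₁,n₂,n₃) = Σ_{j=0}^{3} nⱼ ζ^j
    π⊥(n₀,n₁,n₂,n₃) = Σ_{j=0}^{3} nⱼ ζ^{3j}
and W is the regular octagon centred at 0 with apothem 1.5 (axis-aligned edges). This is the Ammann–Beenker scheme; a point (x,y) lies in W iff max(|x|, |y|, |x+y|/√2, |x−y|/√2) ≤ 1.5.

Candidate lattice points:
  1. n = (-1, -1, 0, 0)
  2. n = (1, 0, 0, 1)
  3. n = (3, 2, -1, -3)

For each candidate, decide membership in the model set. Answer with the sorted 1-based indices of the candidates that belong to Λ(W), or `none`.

π⊥(n) = n₀ + n₁ζ³ + n₂ζ⁶ + n₃ζ⁹ where ζ = e^{iπ/4}.
candidate 1: n = (-1, -1, 0, 0) → π⊥ ≈ (-0.29289, -0.70711); max(|x|,|y|,|x±y|/√2) = 0.70711 ≤ 1.5 ⇒ ∈ W
candidate 2: n = (1, 0, 0, 1) → π⊥ ≈ (+1.70711, +0.70711); max(|x|,|y|,|x±y|/√2) = 1.70711 > 1.5 ⇒ ∉ W
candidate 3: n = (3, 2, -1, -3) → π⊥ ≈ (-0.53553, +0.29289); max(|x|,|y|,|x±y|/√2) = 0.58579 ≤ 1.5 ⇒ ∈ W

1, 3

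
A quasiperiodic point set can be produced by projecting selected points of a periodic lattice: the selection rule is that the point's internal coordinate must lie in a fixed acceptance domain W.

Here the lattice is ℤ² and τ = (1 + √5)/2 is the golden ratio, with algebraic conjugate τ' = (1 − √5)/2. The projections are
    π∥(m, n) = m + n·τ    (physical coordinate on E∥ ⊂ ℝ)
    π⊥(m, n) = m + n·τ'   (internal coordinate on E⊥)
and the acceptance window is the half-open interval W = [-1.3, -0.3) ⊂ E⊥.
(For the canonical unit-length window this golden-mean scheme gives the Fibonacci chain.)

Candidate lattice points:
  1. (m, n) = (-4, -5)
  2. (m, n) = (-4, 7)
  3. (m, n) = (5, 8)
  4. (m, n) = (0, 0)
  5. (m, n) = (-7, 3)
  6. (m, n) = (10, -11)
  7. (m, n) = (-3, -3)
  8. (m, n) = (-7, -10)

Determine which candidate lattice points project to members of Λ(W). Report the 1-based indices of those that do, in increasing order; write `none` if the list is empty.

1, 7, 8

Compute τ' = (1−√5)/2 = -0.618034, so π⊥(m,n) = m -0.618034·n.
#1 (-4,-5): internal coord -4 + (-5)·τ' = -0.909830; -0.909830 ∈ [-1.3, -0.3) → IN Λ
#2 (-4,7): internal coord -4 + (7)·τ' = -8.326238; -8.326238 ∉ [-1.3, -0.3) → out
#3 (5,8): internal coord 5 + (8)·τ' = +0.055728; +0.055728 ∉ [-1.3, -0.3) → out
#4 (0,0): internal coord 0 + (0)·τ' = +0.000000; +0.000000 ∉ [-1.3, -0.3) → out
#5 (-7,3): internal coord -7 + (3)·τ' = -8.854102; -8.854102 ∉ [-1.3, -0.3) → out
#6 (10,-11): internal coord 10 + (-11)·τ' = +16.798374; +16.798374 ∉ [-1.3, -0.3) → out
#7 (-3,-3): internal coord -3 + (-3)·τ' = -1.145898; -1.145898 ∈ [-1.3, -0.3) → IN Λ
#8 (-7,-10): internal coord -7 + (-10)·τ' = -0.819660; -0.819660 ∈ [-1.3, -0.3) → IN Λ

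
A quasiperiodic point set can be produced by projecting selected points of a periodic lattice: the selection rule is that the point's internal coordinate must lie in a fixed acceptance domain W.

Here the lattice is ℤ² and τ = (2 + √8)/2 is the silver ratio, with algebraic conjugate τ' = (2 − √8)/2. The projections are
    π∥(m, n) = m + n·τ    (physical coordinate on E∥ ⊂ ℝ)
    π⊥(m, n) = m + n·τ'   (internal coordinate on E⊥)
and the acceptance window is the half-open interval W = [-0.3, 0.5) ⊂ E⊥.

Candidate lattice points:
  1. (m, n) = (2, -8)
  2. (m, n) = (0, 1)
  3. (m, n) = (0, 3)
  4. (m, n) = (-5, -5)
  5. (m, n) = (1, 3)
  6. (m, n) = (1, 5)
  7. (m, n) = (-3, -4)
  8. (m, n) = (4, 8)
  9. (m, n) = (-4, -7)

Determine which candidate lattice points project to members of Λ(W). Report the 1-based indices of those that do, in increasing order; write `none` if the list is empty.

5

Numerically τ ≈ 2.41421 and τ' = −1/τ ≈ -0.41421.
candidate 1: (m,n)=(2,-8) → π∥ = 2-8·τ ≈ -17.31371, π⊥ = 2-8·τ' ≈ 5.31371 ∉ [-0.3, 0.5) ⇒ out
candidate 2: (m,n)=(0,1) → π∥ = 0+1·τ ≈ 2.41421, π⊥ = 0+1·τ' ≈ -0.41421 ∉ [-0.3, 0.5) ⇒ out
candidate 3: (m,n)=(0,3) → π∥ = 0+3·τ ≈ 7.24264, π⊥ = 0+3·τ' ≈ -1.24264 ∉ [-0.3, 0.5) ⇒ out
candidate 4: (m,n)=(-5,-5) → π∥ = -5-5·τ ≈ -17.07107, π⊥ = -5-5·τ' ≈ -2.92893 ∉ [-0.3, 0.5) ⇒ out
candidate 5: (m,n)=(1,3) → π∥ = 1+3·τ ≈ 8.24264, π⊥ = 1+3·τ' ≈ -0.24264 ∈ [-0.3, 0.5) ⇒ IN Λ
candidate 6: (m,n)=(1,5) → π∥ = 1+5·τ ≈ 13.07107, π⊥ = 1+5·τ' ≈ -1.07107 ∉ [-0.3, 0.5) ⇒ out
candidate 7: (m,n)=(-3,-4) → π∥ = -3-4·τ ≈ -12.65685, π⊥ = -3-4·τ' ≈ -1.34315 ∉ [-0.3, 0.5) ⇒ out
candidate 8: (m,n)=(4,8) → π∥ = 4+8·τ ≈ 23.31371, π⊥ = 4+8·τ' ≈ 0.68629 ∉ [-0.3, 0.5) ⇒ out
candidate 9: (m,n)=(-4,-7) → π∥ = -4-7·τ ≈ -20.89949, π⊥ = -4-7·τ' ≈ -1.10051 ∉ [-0.3, 0.5) ⇒ out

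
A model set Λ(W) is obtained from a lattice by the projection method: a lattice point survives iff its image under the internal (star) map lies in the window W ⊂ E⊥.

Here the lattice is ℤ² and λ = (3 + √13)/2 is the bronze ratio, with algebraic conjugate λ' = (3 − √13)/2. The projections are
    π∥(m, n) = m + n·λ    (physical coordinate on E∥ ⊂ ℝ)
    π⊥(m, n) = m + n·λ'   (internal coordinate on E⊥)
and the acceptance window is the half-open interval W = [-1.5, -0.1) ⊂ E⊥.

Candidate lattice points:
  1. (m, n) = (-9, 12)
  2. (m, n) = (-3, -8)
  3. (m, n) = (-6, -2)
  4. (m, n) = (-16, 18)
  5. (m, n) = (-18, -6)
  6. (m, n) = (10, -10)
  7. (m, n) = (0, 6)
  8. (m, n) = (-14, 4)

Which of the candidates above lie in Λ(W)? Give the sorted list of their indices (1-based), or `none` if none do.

Numerically λ ≈ 3.3028 and λ' = −1/λ ≈ -0.3028.
candidate 1: (m,n)=(-9,12) → π∥ = -9+12·λ ≈ 30.6333, π⊥ = -9+12·λ' ≈ -12.6333 ∉ [-1.5, -0.1) ⇒ out
candidate 2: (m,n)=(-3,-8) → π∥ = -3-8·λ ≈ -29.4222, π⊥ = -3-8·λ' ≈ -0.5778 ∈ [-1.5, -0.1) ⇒ IN Λ
candidate 3: (m,n)=(-6,-2) → π∥ = -6-2·λ ≈ -12.6056, π⊥ = -6-2·λ' ≈ -5.3944 ∉ [-1.5, -0.1) ⇒ out
candidate 4: (m,n)=(-16,18) → π∥ = -16+18·λ ≈ 43.4500, π⊥ = -16+18·λ' ≈ -21.4500 ∉ [-1.5, -0.1) ⇒ out
candidate 5: (m,n)=(-18,-6) → π∥ = -18-6·λ ≈ -37.8167, π⊥ = -18-6·λ' ≈ -16.1833 ∉ [-1.5, -0.1) ⇒ out
candidate 6: (m,n)=(10,-10) → π∥ = 10-10·λ ≈ -23.0278, π⊥ = 10-10·λ' ≈ 13.0278 ∉ [-1.5, -0.1) ⇒ out
candidate 7: (m,n)=(0,6) → π∥ = 0+6·λ ≈ 19.8167, π⊥ = 0+6·λ' ≈ -1.8167 ∉ [-1.5, -0.1) ⇒ out
candidate 8: (m,n)=(-14,4) → π∥ = -14+4·λ ≈ -0.7889, π⊥ = -14+4·λ' ≈ -15.2111 ∉ [-1.5, -0.1) ⇒ out

2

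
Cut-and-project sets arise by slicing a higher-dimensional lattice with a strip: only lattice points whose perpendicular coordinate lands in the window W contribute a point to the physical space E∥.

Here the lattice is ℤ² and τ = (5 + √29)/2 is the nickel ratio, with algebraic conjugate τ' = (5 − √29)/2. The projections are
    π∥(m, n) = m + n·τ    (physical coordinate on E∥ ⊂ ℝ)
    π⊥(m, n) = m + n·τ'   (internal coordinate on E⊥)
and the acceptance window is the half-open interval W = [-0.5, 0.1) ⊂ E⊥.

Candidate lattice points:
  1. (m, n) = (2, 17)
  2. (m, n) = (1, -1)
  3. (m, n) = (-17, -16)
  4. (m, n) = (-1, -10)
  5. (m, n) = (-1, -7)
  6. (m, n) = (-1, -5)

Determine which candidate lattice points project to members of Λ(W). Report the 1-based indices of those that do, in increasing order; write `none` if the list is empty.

Numerically τ ≈ 5.19258 and τ' = −1/τ ≈ -0.19258.
[1] lift (2,17): star map gives -1.27390; window check -0.5 ≤ -1.27390 < 0.1 is false → out
[2] lift (1,-1): star map gives 1.19258; window check -0.5 ≤ 1.19258 < 0.1 is false → out
[3] lift (-17,-16): star map gives -13.91868; window check -0.5 ≤ -13.91868 < 0.1 is false → out
[4] lift (-1,-10): star map gives 0.92582; window check -0.5 ≤ 0.92582 < 0.1 is false → out
[5] lift (-1,-7): star map gives 0.34808; window check -0.5 ≤ 0.34808 < 0.1 is false → out
[6] lift (-1,-5): star map gives -0.03709; window check -0.5 ≤ -0.03709 < 0.1 is true → IN Λ

6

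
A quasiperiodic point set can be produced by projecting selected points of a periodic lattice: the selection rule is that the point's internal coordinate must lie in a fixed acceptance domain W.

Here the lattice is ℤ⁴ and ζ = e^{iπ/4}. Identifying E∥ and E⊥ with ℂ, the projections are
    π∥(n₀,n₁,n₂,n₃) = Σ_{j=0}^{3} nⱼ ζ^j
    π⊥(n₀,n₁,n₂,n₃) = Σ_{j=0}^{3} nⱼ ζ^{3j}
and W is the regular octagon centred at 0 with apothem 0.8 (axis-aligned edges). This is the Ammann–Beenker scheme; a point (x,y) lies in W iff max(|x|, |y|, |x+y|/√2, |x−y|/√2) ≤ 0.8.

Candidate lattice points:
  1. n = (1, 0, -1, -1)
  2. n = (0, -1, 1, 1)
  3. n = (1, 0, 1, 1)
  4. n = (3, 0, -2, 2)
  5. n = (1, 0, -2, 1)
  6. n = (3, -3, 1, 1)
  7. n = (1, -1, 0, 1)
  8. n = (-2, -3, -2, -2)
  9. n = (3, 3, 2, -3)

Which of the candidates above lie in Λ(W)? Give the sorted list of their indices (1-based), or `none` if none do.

π⊥(n) = n₀ + n₁ζ³ + n₂ζ⁶ + n₃ζ⁹ where ζ = e^{iπ/4}.
candidate 1: n = (1, 0, -1, -1) → π⊥ ≈ (+0.2929, +0.2929); max(|x|,|y|,|x±y|/√2) = 0.4142 ≤ 0.8 ⇒ ∈ W
candidate 2: n = (0, -1, 1, 1) → π⊥ ≈ (+1.4142, -1.0000); max(|x|,|y|,|x±y|/√2) = 1.7071 > 0.8 ⇒ ∉ W
candidate 3: n = (1, 0, 1, 1) → π⊥ ≈ (+1.7071, -0.2929); max(|x|,|y|,|x±y|/√2) = 1.7071 > 0.8 ⇒ ∉ W
candidate 4: n = (3, 0, -2, 2) → π⊥ ≈ (+4.4142, +3.4142); max(|x|,|y|,|x±y|/√2) = 5.5355 > 0.8 ⇒ ∉ W
candidate 5: n = (1, 0, -2, 1) → π⊥ ≈ (+1.7071, +2.7071); max(|x|,|y|,|x±y|/√2) = 3.1213 > 0.8 ⇒ ∉ W
candidate 6: n = (3, -3, 1, 1) → π⊥ ≈ (+5.8284, -2.4142); max(|x|,|y|,|x±y|/√2) = 5.8284 > 0.8 ⇒ ∉ W
candidate 7: n = (1, -1, 0, 1) → π⊥ ≈ (+2.4142, +0.0000); max(|x|,|y|,|x±y|/√2) = 2.4142 > 0.8 ⇒ ∉ W
candidate 8: n = (-2, -3, -2, -2) → π⊥ ≈ (-1.2929, -1.5355); max(|x|,|y|,|x±y|/√2) = 2.0000 > 0.8 ⇒ ∉ W
candidate 9: n = (3, 3, 2, -3) → π⊥ ≈ (-1.2426, -2.0000); max(|x|,|y|,|x±y|/√2) = 2.2929 > 0.8 ⇒ ∉ W

1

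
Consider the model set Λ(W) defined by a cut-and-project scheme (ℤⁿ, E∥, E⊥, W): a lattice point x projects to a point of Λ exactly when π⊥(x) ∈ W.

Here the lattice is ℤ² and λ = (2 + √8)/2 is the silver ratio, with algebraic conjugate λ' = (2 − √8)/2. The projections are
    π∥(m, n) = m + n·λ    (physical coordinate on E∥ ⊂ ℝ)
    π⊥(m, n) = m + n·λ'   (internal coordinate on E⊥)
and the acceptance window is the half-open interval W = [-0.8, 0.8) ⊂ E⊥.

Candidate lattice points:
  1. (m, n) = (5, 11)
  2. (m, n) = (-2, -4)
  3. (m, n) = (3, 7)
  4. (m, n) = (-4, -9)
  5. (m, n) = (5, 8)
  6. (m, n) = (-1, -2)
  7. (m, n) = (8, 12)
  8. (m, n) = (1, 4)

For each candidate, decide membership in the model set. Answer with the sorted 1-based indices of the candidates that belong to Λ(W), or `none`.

Compute λ' = (2−√8)/2 = -0.4142, so π⊥(m,n) = m -0.4142·n.
candidate 1: (m,n)=(5,11) → π∥ = 5+11·λ ≈ 31.5563, π⊥ = 5+11·λ' ≈ 0.4437 ∈ [-0.8, 0.8) ⇒ IN Λ
candidate 2: (m,n)=(-2,-4) → π∥ = -2-4·λ ≈ -11.6569, π⊥ = -2-4·λ' ≈ -0.3431 ∈ [-0.8, 0.8) ⇒ IN Λ
candidate 3: (m,n)=(3,7) → π∥ = 3+7·λ ≈ 19.8995, π⊥ = 3+7·λ' ≈ 0.1005 ∈ [-0.8, 0.8) ⇒ IN Λ
candidate 4: (m,n)=(-4,-9) → π∥ = -4-9·λ ≈ -25.7279, π⊥ = -4-9·λ' ≈ -0.2721 ∈ [-0.8, 0.8) ⇒ IN Λ
candidate 5: (m,n)=(5,8) → π∥ = 5+8·λ ≈ 24.3137, π⊥ = 5+8·λ' ≈ 1.6863 ∉ [-0.8, 0.8) ⇒ out
candidate 6: (m,n)=(-1,-2) → π∥ = -1-2·λ ≈ -5.8284, π⊥ = -1-2·λ' ≈ -0.1716 ∈ [-0.8, 0.8) ⇒ IN Λ
candidate 7: (m,n)=(8,12) → π∥ = 8+12·λ ≈ 36.9706, π⊥ = 8+12·λ' ≈ 3.0294 ∉ [-0.8, 0.8) ⇒ out
candidate 8: (m,n)=(1,4) → π∥ = 1+4·λ ≈ 10.6569, π⊥ = 1+4·λ' ≈ -0.6569 ∈ [-0.8, 0.8) ⇒ IN Λ

1, 2, 3, 4, 6, 8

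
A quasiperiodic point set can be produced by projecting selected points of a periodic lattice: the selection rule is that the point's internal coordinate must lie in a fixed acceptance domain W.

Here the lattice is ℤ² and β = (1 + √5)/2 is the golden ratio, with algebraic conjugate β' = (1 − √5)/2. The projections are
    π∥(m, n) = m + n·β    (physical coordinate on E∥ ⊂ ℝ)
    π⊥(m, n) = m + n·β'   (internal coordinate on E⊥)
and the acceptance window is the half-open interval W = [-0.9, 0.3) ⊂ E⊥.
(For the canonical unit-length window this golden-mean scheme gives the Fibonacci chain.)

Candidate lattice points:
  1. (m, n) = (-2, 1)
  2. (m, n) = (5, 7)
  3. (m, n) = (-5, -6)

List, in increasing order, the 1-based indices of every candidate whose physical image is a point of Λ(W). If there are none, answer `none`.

Numerically β ≈ 1.618034 and β' = −1/β ≈ -0.618034.
#1 (-2,1): internal coord -2 + (1)·β' = -2.618034; -2.618034 ∉ [-0.9, 0.3) → out
#2 (5,7): internal coord 5 + (7)·β' = +0.673762; +0.673762 ∉ [-0.9, 0.3) → out
#3 (-5,-6): internal coord -5 + (-6)·β' = -1.291796; -1.291796 ∉ [-0.9, 0.3) → out

none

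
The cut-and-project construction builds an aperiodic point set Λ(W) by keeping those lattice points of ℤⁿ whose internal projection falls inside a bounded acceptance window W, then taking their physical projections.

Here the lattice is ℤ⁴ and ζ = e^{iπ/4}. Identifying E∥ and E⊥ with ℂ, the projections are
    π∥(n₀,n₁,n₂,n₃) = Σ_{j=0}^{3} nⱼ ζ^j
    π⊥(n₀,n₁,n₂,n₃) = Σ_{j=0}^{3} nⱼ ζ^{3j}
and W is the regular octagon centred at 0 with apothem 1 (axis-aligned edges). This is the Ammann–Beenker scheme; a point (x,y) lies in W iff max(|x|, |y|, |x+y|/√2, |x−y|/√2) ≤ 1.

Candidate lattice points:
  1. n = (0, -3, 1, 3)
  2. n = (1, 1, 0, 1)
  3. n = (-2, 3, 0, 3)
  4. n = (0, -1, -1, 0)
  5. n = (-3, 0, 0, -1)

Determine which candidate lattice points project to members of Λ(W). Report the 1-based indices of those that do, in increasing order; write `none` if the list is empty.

With ζ = e^{iπ/4} the internal vectors are ζ^0,ζ^3,ζ^6,ζ^9.
candidate 1: n = (0, -3, 1, 3) → π⊥ ≈ (+4.2426, -1.0000); max(|x|,|y|,|x±y|/√2) = 4.2426 > 1 ⇒ ∉ W
candidate 2: n = (1, 1, 0, 1) → π⊥ ≈ (+1.0000, +1.4142); max(|x|,|y|,|x±y|/√2) = 1.7071 > 1 ⇒ ∉ W
candidate 3: n = (-2, 3, 0, 3) → π⊥ ≈ (-2.0000, +4.2426); max(|x|,|y|,|x±y|/√2) = 4.4142 > 1 ⇒ ∉ W
candidate 4: n = (0, -1, -1, 0) → π⊥ ≈ (+0.7071, +0.2929); max(|x|,|y|,|x±y|/√2) = 0.7071 ≤ 1 ⇒ ∈ W
candidate 5: n = (-3, 0, 0, -1) → π⊥ ≈ (-3.7071, -0.7071); max(|x|,|y|,|x±y|/√2) = 3.7071 > 1 ⇒ ∉ W

4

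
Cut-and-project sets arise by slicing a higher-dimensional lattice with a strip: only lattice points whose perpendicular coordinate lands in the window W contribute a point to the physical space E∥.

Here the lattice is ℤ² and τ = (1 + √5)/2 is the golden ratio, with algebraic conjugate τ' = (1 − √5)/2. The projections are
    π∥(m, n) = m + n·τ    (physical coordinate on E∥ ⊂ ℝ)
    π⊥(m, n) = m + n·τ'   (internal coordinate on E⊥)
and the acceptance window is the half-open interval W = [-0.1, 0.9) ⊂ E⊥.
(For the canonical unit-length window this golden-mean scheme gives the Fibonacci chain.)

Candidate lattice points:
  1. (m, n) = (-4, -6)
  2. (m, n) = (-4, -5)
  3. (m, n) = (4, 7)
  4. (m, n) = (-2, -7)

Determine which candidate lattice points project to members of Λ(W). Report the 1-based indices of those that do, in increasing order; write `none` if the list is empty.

Numerically τ ≈ 1.618034 and τ' = −1/τ ≈ -0.618034.
#1 (-4,-6): internal coord -4 + (-6)·τ' = -0.291796; -0.291796 ∉ [-0.1, 0.9) → out
#2 (-4,-5): internal coord -4 + (-5)·τ' = -0.909830; -0.909830 ∉ [-0.1, 0.9) → out
#3 (4,7): internal coord 4 + (7)·τ' = -0.326238; -0.326238 ∉ [-0.1, 0.9) → out
#4 (-2,-7): internal coord -2 + (-7)·τ' = +2.326238; +2.326238 ∉ [-0.1, 0.9) → out

none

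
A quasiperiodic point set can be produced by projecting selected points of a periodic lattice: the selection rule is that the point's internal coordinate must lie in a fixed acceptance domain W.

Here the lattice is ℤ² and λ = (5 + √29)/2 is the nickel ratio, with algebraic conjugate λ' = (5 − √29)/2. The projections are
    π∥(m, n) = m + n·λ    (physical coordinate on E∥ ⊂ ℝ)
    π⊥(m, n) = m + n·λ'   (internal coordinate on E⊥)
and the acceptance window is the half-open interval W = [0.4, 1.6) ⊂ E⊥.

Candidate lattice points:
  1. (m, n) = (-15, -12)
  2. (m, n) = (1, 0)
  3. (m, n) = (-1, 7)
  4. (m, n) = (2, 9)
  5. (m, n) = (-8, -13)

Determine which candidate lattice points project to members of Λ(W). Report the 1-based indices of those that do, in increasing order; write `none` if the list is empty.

Numerically λ ≈ 5.192582 and λ' = −1/λ ≈ -0.192582.
#1 (-15,-12): internal coord -15 + (-12)·λ' = -12.689011; -12.689011 ∉ [0.4, 1.6) → out
#2 (1,0): internal coord 1 + (0)·λ' = +1.000000; +1.000000 ∈ [0.4, 1.6) → IN Λ
#3 (-1,7): internal coord -1 + (7)·λ' = -2.348077; -2.348077 ∉ [0.4, 1.6) → out
#4 (2,9): internal coord 2 + (9)·λ' = +0.266758; +0.266758 ∉ [0.4, 1.6) → out
#5 (-8,-13): internal coord -8 + (-13)·λ' = -5.496429; -5.496429 ∉ [0.4, 1.6) → out

2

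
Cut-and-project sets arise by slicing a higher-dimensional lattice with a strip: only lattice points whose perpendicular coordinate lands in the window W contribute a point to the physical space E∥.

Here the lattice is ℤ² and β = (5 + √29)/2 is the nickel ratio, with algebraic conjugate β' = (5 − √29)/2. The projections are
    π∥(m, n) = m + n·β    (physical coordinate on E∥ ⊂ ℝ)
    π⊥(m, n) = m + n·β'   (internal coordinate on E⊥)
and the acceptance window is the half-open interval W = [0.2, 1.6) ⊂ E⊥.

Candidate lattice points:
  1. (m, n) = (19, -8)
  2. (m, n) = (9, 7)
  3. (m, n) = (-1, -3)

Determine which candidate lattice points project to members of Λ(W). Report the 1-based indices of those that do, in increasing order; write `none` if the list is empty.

Compute β' = (5−√29)/2 = -0.192582, so π⊥(m,n) = m -0.192582·n.
#1 (19,-8): internal coord 19 + (-8)·β' = +20.540659; +20.540659 ∉ [0.2, 1.6) → out
#2 (9,7): internal coord 9 + (7)·β' = +7.651923; +7.651923 ∉ [0.2, 1.6) → out
#3 (-1,-3): internal coord -1 + (-3)·β' = -0.422253; -0.422253 ∉ [0.2, 1.6) → out

none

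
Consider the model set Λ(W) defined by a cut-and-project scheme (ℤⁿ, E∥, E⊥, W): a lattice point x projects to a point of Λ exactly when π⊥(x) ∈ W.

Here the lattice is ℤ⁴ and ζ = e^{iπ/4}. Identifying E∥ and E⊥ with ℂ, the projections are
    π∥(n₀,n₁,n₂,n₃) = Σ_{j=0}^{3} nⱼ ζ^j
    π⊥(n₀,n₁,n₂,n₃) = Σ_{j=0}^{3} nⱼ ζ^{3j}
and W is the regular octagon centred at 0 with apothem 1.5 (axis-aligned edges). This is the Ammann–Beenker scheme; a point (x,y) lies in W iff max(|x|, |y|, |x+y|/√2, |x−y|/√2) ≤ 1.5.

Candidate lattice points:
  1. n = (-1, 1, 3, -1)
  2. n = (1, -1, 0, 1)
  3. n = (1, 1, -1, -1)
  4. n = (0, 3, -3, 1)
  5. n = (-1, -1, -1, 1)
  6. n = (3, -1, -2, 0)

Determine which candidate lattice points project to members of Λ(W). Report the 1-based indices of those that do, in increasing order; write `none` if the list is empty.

3, 5

π⊥(n) = n₀ + n₁ζ³ + n₂ζ⁶ + n₃ζ⁹ where ζ = e^{iπ/4}.
candidate 1: n = (-1, 1, 3, -1) → π⊥ ≈ (-2.41421, -3.00000); max(|x|,|y|,|x±y|/√2) = 3.82843 > 1.5 ⇒ ∉ W
candidate 2: n = (1, -1, 0, 1) → π⊥ ≈ (+2.41421, +0.00000); max(|x|,|y|,|x±y|/√2) = 2.41421 > 1.5 ⇒ ∉ W
candidate 3: n = (1, 1, -1, -1) → π⊥ ≈ (-0.41421, +1.00000); max(|x|,|y|,|x±y|/√2) = 1.00000 ≤ 1.5 ⇒ ∈ W
candidate 4: n = (0, 3, -3, 1) → π⊥ ≈ (-1.41421, +5.82843); max(|x|,|y|,|x±y|/√2) = 5.82843 > 1.5 ⇒ ∉ W
candidate 5: n = (-1, -1, -1, 1) → π⊥ ≈ (+0.41421, +1.00000); max(|x|,|y|,|x±y|/√2) = 1.00000 ≤ 1.5 ⇒ ∈ W
candidate 6: n = (3, -1, -2, 0) → π⊥ ≈ (+3.70711, +1.29289); max(|x|,|y|,|x±y|/√2) = 3.70711 > 1.5 ⇒ ∉ W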